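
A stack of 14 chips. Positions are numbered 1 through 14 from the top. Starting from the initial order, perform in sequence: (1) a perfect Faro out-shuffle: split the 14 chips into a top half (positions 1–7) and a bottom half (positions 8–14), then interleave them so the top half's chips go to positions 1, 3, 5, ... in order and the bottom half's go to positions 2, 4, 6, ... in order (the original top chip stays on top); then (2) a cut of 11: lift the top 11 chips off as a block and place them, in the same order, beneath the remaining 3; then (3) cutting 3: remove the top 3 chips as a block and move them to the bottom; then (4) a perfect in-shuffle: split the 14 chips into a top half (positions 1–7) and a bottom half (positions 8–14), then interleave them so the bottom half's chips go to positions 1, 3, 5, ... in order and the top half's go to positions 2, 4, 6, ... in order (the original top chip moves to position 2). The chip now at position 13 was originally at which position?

14

Undo the operations in reverse order, starting from position 13:
  undo op 4 (in-shuffle, from bottom half): 13 ← 14
  undo op 3 (cut 3): 14 ← 3
  undo op 2 (cut 11): 3 ← 14
  undo op 1 (out-shuffle, from bottom half): 14 ← 14
So the chip at position 13 came from original position 14.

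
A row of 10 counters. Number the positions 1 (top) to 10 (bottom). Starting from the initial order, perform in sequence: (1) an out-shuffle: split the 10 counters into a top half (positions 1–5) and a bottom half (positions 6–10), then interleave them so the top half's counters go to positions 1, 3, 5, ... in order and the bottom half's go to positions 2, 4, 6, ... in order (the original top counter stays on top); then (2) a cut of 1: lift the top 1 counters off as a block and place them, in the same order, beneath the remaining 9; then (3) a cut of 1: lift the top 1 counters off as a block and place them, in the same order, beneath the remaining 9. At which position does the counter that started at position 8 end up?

4

Track the counter from position 8 forward through each operation:
  after op 1 (out-shuffle): 8 → 6
  after op 2 (cut 1): 6 → 5
  after op 3 (cut 1): 5 → 4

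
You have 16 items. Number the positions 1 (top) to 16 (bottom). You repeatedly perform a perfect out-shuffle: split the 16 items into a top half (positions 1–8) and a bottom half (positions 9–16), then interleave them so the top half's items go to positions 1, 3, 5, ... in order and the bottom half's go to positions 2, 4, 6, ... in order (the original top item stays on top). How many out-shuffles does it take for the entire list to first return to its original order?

4

The out-shuffle permutes the 16 positions with cycle lengths [1, 1, 2, 4, 4, 4].
Every item is home exactly when every cycle has completed a whole number of laps, i.e. after lcm(1, 2, 4) = 4 out-shuffles.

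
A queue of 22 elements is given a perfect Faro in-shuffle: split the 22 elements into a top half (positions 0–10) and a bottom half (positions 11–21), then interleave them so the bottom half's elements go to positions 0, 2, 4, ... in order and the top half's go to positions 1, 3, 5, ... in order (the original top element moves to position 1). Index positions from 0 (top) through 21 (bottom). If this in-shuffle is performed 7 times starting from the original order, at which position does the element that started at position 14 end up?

10

Track the element's position through each in-shuffle:
14 → 6 → 13 → 4 → 9 → 19 → 16 → 10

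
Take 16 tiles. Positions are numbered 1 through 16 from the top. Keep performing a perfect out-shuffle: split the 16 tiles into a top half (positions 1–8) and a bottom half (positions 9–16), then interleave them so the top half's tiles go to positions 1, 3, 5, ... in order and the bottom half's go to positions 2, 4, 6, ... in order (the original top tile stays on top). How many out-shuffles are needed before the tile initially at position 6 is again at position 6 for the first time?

2

Follow position 6 under repeated out-shuffles:
6 → 11 → 6
It first returns after 2 out-shuffles.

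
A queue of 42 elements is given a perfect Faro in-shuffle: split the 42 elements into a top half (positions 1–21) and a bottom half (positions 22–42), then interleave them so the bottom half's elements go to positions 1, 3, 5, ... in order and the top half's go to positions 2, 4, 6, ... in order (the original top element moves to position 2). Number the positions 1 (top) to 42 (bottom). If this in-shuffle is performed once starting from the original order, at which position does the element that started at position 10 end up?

20

Track the element's position through each in-shuffle:
10 → 20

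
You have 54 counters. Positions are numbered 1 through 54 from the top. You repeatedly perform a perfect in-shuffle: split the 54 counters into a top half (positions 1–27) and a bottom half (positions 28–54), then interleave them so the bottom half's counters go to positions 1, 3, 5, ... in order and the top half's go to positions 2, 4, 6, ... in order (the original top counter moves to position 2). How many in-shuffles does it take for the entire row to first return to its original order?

20

The in-shuffle permutes the 54 positions with cycle lengths [4, 10, 20, 20].
Every counter is home exactly when every cycle has completed a whole number of laps, i.e. after lcm(4, 10, 20) = 20 in-shuffles.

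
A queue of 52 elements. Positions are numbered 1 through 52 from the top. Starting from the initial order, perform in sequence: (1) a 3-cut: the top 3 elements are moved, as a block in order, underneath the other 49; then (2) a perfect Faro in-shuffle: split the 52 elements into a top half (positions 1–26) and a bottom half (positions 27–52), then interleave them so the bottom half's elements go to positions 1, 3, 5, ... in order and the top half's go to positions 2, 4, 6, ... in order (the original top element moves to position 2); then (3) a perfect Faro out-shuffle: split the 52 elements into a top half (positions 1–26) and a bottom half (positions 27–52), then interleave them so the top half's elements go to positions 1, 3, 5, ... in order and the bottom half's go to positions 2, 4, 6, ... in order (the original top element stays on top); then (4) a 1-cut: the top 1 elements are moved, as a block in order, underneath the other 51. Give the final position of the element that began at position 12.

Track the element from position 12 forward through each operation:
  after op 1 (cut 3): 12 → 9
  after op 2 (in-shuffle): 9 → 18
  after op 3 (out-shuffle): 18 → 35
  after op 4 (cut 1): 35 → 34

34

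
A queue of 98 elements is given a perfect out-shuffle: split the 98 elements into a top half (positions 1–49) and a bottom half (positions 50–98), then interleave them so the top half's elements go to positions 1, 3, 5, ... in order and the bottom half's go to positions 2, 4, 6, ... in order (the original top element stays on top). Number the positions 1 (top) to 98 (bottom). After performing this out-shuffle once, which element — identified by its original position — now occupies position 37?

Work backwards from position 37, undoing one out-shuffle at a time:
37 ← 19
So the element now at position 37 started at position 19.

19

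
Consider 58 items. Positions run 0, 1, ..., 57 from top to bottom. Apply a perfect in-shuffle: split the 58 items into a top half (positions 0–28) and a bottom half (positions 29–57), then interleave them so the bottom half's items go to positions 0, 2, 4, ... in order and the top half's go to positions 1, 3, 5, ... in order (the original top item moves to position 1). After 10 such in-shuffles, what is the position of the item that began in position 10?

53

Track the item's position through each in-shuffle:
10 → 21 → 43 → 28 → 57 → 56 → 54 → 50 → 42 → 26 → 53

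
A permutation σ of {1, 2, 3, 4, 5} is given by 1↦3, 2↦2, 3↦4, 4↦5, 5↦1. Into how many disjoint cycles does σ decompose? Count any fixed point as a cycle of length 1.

2

Cycle decomposition: (1 3 4 5) (2).
2 cycles.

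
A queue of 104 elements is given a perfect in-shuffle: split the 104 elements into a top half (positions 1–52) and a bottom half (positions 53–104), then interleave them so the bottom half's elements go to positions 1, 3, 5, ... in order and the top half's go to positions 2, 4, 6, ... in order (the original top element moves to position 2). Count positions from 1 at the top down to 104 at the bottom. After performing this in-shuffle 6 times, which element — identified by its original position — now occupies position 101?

59

Work backwards from position 101, undoing one in-shuffle at a time:
101 ← 103 ← 104 ← 52 ← 26 ← 13 ← 59
So the element now at position 101 started at position 59.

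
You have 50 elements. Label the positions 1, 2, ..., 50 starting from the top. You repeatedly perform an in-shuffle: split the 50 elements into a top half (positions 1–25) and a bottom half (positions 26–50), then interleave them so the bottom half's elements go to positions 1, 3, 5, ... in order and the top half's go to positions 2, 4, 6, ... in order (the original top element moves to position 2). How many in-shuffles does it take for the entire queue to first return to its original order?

8

The in-shuffle permutes the 50 positions with cycle lengths [2, 8, 8, 8, 8, 8, 8].
Every element is home exactly when every cycle has completed a whole number of laps, i.e. after lcm(2, 8) = 8 in-shuffles.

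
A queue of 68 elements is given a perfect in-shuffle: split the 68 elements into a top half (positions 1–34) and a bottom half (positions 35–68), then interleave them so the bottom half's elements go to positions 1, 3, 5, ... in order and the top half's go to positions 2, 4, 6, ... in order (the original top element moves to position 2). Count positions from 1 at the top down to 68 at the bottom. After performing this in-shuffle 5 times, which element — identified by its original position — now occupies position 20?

61

Work backwards from position 20, undoing one in-shuffle at a time:
20 ← 10 ← 5 ← 37 ← 53 ← 61
So the element now at position 20 started at position 61.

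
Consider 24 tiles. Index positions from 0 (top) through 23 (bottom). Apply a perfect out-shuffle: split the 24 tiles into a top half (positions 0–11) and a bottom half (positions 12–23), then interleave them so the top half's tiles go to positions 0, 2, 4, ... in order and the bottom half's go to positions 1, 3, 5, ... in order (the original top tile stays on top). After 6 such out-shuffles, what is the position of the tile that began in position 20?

Track the tile's position through each out-shuffle:
20 → 17 → 11 → 22 → 21 → 19 → 15

15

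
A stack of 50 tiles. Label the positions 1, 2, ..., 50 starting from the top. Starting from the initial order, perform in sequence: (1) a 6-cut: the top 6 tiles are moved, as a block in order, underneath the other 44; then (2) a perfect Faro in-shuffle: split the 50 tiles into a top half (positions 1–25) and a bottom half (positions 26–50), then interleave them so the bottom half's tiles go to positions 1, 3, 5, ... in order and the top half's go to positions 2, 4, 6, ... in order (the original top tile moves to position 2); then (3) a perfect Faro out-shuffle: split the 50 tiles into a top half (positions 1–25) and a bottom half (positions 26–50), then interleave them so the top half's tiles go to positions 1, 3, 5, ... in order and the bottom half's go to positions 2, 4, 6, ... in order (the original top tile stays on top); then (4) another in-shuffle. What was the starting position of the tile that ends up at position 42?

37

Undo the operations in reverse order, starting from position 42:
  undo op 4 (in-shuffle, from top half): 42 ← 21
  undo op 3 (out-shuffle, from top half): 21 ← 11
  undo op 2 (in-shuffle, from bottom half): 11 ← 31
  undo op 1 (cut 6): 31 ← 37
So the tile at position 42 came from original position 37.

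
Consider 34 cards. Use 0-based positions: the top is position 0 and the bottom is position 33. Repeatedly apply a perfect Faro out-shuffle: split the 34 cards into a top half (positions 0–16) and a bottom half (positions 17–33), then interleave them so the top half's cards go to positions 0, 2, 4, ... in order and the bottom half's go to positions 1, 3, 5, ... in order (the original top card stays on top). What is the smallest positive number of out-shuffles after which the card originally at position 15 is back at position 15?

Follow position 15 under repeated out-shuffles:
15 → 30 → 27 → 21 → 9 → 18 → 3 → 6 → 12 → 24 → 15
It first returns after 10 out-shuffles.

10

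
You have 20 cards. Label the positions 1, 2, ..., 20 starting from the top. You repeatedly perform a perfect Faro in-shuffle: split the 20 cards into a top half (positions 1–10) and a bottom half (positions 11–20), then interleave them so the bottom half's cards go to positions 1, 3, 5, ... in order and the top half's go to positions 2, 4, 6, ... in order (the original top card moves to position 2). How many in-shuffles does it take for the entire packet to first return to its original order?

The in-shuffle permutes the 20 positions with cycle lengths [2, 3, 3, 6, 6].
Every card is home exactly when every cycle has completed a whole number of laps, i.e. after lcm(2, 3, 6) = 6 in-shuffles.

6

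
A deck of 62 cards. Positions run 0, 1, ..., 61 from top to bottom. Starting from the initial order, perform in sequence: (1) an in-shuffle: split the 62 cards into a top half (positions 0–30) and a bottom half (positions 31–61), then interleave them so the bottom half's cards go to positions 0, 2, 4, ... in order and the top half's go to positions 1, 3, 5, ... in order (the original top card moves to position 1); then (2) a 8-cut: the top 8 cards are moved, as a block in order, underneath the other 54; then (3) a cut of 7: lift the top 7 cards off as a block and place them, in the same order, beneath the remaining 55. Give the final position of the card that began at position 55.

33

Track the card from position 55 forward through each operation:
  after op 1 (in-shuffle): 55 → 48
  after op 2 (cut 8): 48 → 40
  after op 3 (cut 7): 40 → 33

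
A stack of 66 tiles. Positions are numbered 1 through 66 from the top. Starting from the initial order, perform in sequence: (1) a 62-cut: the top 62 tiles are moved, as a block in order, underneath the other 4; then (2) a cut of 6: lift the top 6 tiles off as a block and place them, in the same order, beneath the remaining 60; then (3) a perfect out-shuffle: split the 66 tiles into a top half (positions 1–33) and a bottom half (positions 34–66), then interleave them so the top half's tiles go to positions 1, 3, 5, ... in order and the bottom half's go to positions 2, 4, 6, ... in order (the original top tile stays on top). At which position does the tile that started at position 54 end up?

38

Track the tile from position 54 forward through each operation:
  after op 1 (cut 62): 54 → 58
  after op 2 (cut 6): 58 → 52
  after op 3 (out-shuffle): 52 → 38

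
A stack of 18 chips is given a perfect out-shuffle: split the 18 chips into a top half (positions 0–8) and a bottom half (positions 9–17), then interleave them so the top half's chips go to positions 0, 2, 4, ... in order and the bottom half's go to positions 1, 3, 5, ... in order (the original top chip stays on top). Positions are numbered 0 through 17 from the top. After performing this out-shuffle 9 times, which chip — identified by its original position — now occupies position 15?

16

Work backwards from position 15, undoing one out-shuffle at a time:
15 ← 16 ← 8 ← 4 ← 2 ← 1 ← 9 ← 13 ← 15 ← 16
So the chip now at position 15 started at position 16.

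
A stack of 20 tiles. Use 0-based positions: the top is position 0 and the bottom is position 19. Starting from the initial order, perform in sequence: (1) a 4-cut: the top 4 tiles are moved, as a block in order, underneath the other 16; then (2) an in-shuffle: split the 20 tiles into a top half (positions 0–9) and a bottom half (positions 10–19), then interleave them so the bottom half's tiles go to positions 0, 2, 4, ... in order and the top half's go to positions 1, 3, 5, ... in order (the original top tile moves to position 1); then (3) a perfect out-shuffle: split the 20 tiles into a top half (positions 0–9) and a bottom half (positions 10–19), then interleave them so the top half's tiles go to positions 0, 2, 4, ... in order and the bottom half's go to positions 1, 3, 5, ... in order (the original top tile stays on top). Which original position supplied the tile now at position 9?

Undo the operations in reverse order, starting from position 9:
  undo op 3 (out-shuffle, from bottom half): 9 ← 14
  undo op 2 (in-shuffle, from bottom half): 14 ← 17
  undo op 1 (cut 4): 17 ← 1
So the tile at position 9 came from original position 1.

1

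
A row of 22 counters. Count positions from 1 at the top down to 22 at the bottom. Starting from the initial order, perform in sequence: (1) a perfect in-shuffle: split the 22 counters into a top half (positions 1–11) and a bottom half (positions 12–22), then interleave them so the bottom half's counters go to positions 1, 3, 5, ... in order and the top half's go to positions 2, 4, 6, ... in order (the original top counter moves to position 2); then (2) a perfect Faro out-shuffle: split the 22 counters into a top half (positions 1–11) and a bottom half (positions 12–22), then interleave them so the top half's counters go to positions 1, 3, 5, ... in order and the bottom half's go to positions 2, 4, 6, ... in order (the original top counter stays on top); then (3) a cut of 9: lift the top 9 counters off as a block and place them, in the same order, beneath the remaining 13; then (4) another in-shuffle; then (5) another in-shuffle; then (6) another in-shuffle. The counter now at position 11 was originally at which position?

5

Undo the operations in reverse order, starting from position 11:
  undo op 6 (in-shuffle, from bottom half): 11 ← 17
  undo op 5 (in-shuffle, from bottom half): 17 ← 20
  undo op 4 (in-shuffle, from top half): 20 ← 10
  undo op 3 (cut 9): 10 ← 19
  undo op 2 (out-shuffle, from top half): 19 ← 10
  undo op 1 (in-shuffle, from top half): 10 ← 5
So the counter at position 11 came from original position 5.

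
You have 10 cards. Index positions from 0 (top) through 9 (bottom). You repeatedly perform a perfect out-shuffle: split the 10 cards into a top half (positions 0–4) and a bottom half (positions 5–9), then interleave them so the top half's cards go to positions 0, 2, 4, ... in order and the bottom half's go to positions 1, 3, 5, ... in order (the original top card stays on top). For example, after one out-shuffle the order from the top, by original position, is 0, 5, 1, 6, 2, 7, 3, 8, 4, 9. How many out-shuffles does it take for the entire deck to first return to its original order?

The out-shuffle permutes the 10 positions with cycle lengths [1, 1, 2, 6].
Every card is home exactly when every cycle has completed a whole number of laps, i.e. after lcm(1, 2, 6) = 6 out-shuffles.

6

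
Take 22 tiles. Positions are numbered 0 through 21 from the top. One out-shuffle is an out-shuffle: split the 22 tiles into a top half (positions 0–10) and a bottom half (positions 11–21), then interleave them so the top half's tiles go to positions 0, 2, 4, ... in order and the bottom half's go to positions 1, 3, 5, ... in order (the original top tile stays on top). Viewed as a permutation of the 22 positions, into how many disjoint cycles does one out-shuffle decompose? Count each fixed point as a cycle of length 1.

Trace each unvisited position around until it returns:
(0) (1 2 4 8 16 11) (3 6 12) (5 10 20 19 17 13) (7 14) (9 18 15) (21)
7 cycles in total.

7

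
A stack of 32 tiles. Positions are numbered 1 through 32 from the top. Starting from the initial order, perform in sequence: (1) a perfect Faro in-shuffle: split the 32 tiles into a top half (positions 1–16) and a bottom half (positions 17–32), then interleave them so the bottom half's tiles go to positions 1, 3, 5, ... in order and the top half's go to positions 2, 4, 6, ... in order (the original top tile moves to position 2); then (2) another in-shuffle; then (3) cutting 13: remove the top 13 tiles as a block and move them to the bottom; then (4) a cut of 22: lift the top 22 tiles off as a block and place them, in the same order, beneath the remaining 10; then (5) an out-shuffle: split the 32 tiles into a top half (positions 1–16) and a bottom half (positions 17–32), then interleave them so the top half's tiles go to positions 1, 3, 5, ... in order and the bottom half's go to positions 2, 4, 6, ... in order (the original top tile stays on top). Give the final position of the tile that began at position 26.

Track the tile from position 26 forward through each operation:
  after op 1 (in-shuffle): 26 → 19
  after op 2 (in-shuffle): 19 → 5
  after op 3 (cut 13): 5 → 24
  after op 4 (cut 22): 24 → 2
  after op 5 (out-shuffle): 2 → 3

3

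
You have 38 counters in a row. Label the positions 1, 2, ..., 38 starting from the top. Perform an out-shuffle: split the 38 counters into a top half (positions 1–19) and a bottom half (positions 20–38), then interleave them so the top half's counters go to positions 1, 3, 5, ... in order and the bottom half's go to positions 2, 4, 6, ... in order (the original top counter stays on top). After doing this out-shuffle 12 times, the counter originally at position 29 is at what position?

Track the counter's position through each out-shuffle:
29 → 20 → 2 → 3 → 5 → 9 → 17 → 33 → 28 → 18 → 35 → 32 → 26

26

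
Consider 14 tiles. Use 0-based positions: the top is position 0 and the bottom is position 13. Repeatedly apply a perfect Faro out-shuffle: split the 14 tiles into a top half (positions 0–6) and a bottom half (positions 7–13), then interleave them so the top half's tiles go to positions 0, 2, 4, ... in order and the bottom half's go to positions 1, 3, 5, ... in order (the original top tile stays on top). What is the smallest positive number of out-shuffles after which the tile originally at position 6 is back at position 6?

12

Follow position 6 under repeated out-shuffles:
6 → 12 → 11 → 9 → 5 → 10 → 7 → 1 → 2 → 4 → 8 → 3 → 6
It first returns after 12 out-shuffles.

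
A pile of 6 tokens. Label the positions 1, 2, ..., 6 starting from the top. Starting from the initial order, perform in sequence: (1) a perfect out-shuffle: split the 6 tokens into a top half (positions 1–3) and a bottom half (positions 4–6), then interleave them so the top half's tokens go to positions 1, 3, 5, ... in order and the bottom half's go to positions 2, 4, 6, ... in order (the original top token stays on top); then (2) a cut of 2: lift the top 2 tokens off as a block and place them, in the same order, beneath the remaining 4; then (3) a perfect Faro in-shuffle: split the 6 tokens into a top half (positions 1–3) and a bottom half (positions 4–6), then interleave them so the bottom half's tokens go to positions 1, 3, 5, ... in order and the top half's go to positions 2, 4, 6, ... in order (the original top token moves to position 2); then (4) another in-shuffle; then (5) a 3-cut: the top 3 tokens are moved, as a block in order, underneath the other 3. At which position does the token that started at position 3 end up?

Track the token from position 3 forward through each operation:
  after op 1 (out-shuffle): 3 → 5
  after op 2 (cut 2): 5 → 3
  after op 3 (in-shuffle): 3 → 6
  after op 4 (in-shuffle): 6 → 5
  after op 5 (cut 3): 5 → 2

2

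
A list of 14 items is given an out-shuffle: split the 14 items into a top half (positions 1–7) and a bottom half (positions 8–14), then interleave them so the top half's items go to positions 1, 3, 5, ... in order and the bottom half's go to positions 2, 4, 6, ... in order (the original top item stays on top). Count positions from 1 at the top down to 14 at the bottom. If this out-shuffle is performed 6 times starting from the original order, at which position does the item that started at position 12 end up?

Track the item's position through each out-shuffle:
12 → 10 → 6 → 11 → 8 → 2 → 3

3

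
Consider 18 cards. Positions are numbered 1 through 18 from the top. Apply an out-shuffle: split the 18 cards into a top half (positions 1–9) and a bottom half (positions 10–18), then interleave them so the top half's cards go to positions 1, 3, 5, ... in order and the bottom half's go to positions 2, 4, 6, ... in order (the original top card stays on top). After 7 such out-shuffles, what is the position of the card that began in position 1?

1

Position 1 is a fixed point of every out-shuffle, so the card never moves.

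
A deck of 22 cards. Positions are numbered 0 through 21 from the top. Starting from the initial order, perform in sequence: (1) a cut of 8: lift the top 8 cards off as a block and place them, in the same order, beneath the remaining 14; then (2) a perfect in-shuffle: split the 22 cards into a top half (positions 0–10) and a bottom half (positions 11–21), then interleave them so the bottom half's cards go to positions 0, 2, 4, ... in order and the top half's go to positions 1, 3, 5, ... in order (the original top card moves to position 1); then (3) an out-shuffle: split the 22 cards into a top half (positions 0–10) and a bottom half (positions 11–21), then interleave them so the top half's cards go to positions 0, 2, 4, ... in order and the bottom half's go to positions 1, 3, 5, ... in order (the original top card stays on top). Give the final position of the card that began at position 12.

18

Track the card from position 12 forward through each operation:
  after op 1 (cut 8): 12 → 4
  after op 2 (in-shuffle): 4 → 9
  after op 3 (out-shuffle): 9 → 18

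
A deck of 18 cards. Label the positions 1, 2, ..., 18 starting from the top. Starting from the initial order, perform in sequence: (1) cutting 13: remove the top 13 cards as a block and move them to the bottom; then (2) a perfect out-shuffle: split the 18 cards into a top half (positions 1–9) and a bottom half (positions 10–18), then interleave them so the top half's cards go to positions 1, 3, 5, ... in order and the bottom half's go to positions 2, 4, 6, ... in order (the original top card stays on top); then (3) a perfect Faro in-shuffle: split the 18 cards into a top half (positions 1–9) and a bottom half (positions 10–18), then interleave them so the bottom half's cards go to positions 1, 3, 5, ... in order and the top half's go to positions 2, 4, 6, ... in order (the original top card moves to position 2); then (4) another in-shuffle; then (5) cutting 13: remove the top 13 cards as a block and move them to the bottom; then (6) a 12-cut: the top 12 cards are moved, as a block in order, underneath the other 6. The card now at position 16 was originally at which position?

7

Undo the operations in reverse order, starting from position 16:
  undo op 6 (cut 12): 16 ← 10
  undo op 5 (cut 13): 10 ← 5
  undo op 4 (in-shuffle, from bottom half): 5 ← 12
  undo op 3 (in-shuffle, from top half): 12 ← 6
  undo op 2 (out-shuffle, from bottom half): 6 ← 12
  undo op 1 (cut 13): 12 ← 7
So the card at position 16 came from original position 7.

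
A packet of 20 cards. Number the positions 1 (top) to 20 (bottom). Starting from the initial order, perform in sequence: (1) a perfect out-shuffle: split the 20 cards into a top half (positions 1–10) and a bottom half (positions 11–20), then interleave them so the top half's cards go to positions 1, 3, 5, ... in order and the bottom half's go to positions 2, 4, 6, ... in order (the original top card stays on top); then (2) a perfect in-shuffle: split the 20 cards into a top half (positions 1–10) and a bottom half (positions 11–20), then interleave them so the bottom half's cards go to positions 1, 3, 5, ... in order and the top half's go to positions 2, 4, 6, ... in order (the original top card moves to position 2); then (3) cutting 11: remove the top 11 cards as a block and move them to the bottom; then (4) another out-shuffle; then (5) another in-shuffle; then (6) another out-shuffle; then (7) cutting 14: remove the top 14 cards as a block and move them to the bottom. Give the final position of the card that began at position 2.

6

Track the card from position 2 forward through each operation:
  after op 1 (out-shuffle): 2 → 3
  after op 2 (in-shuffle): 3 → 6
  after op 3 (cut 11): 6 → 15
  after op 4 (out-shuffle): 15 → 10
  after op 5 (in-shuffle): 10 → 20
  after op 6 (out-shuffle): 20 → 20
  after op 7 (cut 14): 20 → 6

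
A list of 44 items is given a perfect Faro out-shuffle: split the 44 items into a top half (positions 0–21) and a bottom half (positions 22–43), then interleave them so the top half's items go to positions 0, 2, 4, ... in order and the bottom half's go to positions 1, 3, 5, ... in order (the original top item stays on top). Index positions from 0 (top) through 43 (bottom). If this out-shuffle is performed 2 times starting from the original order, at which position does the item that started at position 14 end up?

13

Track the item's position through each out-shuffle:
14 → 28 → 13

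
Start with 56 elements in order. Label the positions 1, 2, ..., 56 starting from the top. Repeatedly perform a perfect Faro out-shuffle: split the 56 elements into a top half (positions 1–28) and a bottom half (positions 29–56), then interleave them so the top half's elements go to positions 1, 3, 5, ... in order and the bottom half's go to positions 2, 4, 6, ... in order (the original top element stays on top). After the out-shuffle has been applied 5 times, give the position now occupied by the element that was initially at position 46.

Track the element's position through each out-shuffle:
46 → 36 → 16 → 31 → 6 → 11

11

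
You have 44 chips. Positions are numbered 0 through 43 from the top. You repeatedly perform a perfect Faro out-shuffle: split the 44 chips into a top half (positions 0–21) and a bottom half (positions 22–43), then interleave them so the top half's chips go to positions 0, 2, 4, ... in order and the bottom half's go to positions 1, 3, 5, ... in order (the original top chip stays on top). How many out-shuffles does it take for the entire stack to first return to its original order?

14

The out-shuffle permutes the 44 positions with cycle lengths [1, 1, 14, 14, 14].
Every chip is home exactly when every cycle has completed a whole number of laps, i.e. after lcm(1, 14) = 14 out-shuffles.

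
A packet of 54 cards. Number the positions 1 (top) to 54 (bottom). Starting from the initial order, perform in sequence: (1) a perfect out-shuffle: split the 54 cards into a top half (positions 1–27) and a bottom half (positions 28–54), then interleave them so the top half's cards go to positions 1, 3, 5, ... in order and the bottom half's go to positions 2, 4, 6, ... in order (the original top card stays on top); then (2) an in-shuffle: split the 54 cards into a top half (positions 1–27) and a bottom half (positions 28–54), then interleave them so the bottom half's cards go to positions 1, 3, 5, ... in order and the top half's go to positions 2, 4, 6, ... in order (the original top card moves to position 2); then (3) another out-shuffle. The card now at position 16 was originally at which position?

Undo the operations in reverse order, starting from position 16:
  undo op 3 (out-shuffle, from bottom half): 16 ← 35
  undo op 2 (in-shuffle, from bottom half): 35 ← 45
  undo op 1 (out-shuffle, from top half): 45 ← 23
So the card at position 16 came from original position 23.

23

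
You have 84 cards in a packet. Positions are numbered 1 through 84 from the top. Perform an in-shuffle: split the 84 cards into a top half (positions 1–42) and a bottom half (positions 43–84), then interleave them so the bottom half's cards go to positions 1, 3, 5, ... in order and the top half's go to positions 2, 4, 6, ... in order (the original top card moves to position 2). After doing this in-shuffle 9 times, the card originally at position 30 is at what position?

60

Track the card's position through each in-shuffle:
30 → 60 → 35 → 70 → 55 → 25 → 50 → 15 → 30 → 60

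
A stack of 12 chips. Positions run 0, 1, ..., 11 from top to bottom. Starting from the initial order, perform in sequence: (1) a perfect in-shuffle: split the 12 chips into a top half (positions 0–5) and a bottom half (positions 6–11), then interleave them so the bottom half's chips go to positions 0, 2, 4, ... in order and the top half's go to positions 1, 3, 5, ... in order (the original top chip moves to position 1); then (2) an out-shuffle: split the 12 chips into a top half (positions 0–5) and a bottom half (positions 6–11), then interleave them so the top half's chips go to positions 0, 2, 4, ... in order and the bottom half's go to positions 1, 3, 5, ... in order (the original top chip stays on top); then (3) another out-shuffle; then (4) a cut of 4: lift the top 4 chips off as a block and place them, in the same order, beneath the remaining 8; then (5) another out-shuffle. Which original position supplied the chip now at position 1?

10

Undo the operations in reverse order, starting from position 1:
  undo op 5 (out-shuffle, from bottom half): 1 ← 6
  undo op 4 (cut 4): 6 ← 10
  undo op 3 (out-shuffle, from top half): 10 ← 5
  undo op 2 (out-shuffle, from bottom half): 5 ← 8
  undo op 1 (in-shuffle, from bottom half): 8 ← 10
So the chip at position 1 came from original position 10.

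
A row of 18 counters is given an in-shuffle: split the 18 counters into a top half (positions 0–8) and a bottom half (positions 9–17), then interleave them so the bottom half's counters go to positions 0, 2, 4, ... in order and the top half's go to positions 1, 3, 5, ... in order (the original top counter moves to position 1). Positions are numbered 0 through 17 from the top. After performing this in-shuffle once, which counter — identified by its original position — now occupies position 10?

14

Work backwards from position 10, undoing one in-shuffle at a time:
10 ← 14
So the counter now at position 10 started at position 14.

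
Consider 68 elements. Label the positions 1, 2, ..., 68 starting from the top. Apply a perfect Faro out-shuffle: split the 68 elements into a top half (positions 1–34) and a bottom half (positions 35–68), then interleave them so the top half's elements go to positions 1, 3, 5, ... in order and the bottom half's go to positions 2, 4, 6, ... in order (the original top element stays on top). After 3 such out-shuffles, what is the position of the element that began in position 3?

Track the element's position through each out-shuffle:
3 → 5 → 9 → 17

17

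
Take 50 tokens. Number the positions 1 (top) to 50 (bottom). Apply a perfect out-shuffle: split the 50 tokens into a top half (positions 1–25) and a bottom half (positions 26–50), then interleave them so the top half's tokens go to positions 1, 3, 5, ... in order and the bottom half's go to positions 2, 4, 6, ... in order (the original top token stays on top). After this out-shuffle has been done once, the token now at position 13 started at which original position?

7

Work backwards from position 13, undoing one out-shuffle at a time:
13 ← 7
So the token now at position 13 started at position 7.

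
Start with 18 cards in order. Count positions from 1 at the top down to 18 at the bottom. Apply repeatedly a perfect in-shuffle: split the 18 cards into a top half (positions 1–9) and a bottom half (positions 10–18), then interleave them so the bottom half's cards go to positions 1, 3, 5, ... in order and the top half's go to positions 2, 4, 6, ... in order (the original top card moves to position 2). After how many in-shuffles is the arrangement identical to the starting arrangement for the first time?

The in-shuffle permutes the 18 positions with cycle lengths [18].
Every card is home exactly when every cycle has completed a whole number of laps, i.e. after lcm(18) = 18 in-shuffles.

18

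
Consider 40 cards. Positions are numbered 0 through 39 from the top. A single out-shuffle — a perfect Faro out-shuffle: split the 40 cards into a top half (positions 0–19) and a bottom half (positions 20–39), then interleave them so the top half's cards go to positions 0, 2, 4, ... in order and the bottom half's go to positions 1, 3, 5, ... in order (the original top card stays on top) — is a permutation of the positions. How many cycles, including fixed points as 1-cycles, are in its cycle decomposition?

6

Trace each unvisited position around until it returns:
(0) (1 2 4 8 16 32 ... len 12) (3 6 12 24 9 18 ... len 12) (7 14 28 17 34 29 ... len 12) (13 26) (39)
6 cycles in total.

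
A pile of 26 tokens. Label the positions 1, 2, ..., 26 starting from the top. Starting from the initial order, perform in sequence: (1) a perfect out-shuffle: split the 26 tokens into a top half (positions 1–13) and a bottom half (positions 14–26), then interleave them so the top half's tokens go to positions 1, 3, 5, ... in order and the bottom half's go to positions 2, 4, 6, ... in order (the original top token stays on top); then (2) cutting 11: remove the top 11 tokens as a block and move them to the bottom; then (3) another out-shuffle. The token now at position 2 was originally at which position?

Undo the operations in reverse order, starting from position 2:
  undo op 3 (out-shuffle, from bottom half): 2 ← 14
  undo op 2 (cut 11): 14 ← 25
  undo op 1 (out-shuffle, from top half): 25 ← 13
So the token at position 2 came from original position 13.

13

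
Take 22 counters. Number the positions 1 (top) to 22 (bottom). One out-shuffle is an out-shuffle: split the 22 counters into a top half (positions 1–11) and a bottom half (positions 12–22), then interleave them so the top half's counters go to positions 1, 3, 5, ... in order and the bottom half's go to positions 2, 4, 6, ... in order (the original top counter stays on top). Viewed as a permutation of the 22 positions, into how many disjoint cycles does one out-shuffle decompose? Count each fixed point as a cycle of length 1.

Trace each unvisited position around until it returns:
(1) (2 3 5 9 17 12) (4 7 13) (6 11 21 20 18 14) (8 15) (10 19 16) (22)
7 cycles in total.

7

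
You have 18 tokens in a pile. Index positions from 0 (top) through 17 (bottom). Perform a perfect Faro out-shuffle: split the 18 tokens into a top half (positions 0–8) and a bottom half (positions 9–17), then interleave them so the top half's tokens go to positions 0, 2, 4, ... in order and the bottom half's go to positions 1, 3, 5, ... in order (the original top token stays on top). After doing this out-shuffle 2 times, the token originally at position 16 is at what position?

Track the token's position through each out-shuffle:
16 → 15 → 13

13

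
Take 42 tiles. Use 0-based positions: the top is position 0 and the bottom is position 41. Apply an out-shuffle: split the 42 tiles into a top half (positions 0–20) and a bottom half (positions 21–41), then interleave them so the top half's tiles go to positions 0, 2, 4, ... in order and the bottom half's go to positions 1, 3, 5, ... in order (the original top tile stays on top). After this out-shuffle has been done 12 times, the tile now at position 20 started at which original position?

36

Work backwards from position 20, undoing one out-shuffle at a time:
20 ← 10 ← 5 ← 23 ← 32 ← 16 ← 8 ← 4 ← 2 ← 1 ← 21 ← 31 ← 36
So the tile now at position 20 started at position 36.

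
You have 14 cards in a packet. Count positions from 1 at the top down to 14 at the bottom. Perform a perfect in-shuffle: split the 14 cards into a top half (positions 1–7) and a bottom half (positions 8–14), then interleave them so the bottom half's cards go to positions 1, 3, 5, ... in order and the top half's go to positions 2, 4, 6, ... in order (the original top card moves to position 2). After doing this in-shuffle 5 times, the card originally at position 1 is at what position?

2

Track the card's position through each in-shuffle:
1 → 2 → 4 → 8 → 1 → 2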